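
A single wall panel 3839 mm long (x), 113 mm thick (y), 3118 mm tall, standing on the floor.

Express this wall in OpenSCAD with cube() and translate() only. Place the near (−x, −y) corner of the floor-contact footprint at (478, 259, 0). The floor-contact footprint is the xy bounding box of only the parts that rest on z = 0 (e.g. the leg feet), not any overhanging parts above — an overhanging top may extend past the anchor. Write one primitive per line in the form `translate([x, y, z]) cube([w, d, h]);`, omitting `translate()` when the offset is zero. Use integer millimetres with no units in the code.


translate([478, 259, 0]) cube([3839, 113, 3118]);


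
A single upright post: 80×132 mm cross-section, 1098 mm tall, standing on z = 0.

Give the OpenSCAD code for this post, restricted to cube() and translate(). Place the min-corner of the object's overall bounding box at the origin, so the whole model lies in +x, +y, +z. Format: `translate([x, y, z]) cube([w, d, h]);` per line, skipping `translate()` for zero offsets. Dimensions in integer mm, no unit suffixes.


cube([80, 132, 1098]);


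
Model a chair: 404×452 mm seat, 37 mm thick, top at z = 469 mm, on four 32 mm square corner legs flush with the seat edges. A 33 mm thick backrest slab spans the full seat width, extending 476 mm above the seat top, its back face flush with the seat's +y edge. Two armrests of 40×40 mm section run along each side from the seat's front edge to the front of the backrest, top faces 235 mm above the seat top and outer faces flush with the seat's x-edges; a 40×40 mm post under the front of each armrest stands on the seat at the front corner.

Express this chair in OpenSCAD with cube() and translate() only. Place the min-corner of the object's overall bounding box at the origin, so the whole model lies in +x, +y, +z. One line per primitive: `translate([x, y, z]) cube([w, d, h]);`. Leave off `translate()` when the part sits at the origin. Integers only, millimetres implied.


// leg_h = 469 - 37 = 432
// arm post h = 235 - 40 = 195
translate([0, 0, 432]) cube([404, 452, 37]);
cube([32, 32, 432]);
translate([372, 0, 0]) cube([32, 32, 432]);
translate([0, 420, 0]) cube([32, 32, 432]);
translate([372, 420, 0]) cube([32, 32, 432]);
translate([0, 419, 469]) cube([404, 33, 476]);
translate([0, 0, 664]) cube([40, 419, 40]);
translate([364, 0, 664]) cube([40, 419, 40]);
translate([0, 0, 469]) cube([40, 40, 195]);
translate([364, 0, 469]) cube([40, 40, 195]);


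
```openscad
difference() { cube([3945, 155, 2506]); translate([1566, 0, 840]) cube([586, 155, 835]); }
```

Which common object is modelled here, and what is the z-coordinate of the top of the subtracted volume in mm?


A wall with a window opening. The window head height is 1675 mm.

A wall with a rectangular opening subtracted — a window. Sill at z = 840, opening 835 mm tall, so the head is at 840 + 835 = 1675 mm.


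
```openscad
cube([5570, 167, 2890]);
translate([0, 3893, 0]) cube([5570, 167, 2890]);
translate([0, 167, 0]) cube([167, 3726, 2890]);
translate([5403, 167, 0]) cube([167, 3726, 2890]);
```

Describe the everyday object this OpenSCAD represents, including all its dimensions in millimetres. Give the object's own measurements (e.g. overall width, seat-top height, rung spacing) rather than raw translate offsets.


The wall frame of a small rectangular building: four walls, each 2890 mm tall and 167 mm thick, enclosing a footprint 5570 mm (x) by 4060 mm (y) outside-to-outside, with no floor or roof. The front and back walls (the −y and +y sides) span the full width; the two side walls fit between them.


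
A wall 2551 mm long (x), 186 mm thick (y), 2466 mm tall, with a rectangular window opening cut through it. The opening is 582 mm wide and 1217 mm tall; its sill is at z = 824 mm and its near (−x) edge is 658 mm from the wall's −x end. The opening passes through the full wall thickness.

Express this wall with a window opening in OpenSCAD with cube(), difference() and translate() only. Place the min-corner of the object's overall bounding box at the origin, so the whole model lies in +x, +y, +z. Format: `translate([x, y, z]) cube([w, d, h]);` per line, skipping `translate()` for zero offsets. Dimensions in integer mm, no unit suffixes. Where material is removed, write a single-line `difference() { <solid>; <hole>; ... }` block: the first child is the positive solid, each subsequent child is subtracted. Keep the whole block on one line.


difference() { cube([2551, 186, 2466]); translate([658, 0, 824]) cube([582, 186, 1217]); }


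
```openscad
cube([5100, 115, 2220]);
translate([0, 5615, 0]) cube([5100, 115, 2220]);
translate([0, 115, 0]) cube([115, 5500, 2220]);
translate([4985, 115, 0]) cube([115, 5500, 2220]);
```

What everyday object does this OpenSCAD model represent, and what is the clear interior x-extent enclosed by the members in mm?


A house (or room) frame. The interior width is 4870 mm.

Four 2220 mm walls enclosing a rectangle with no floor or roof — a room or house frame. Outside width is 5100 mm and wall thickness is 115 mm, so the interior width is 5100 − 2 × 115 = 4870 mm.


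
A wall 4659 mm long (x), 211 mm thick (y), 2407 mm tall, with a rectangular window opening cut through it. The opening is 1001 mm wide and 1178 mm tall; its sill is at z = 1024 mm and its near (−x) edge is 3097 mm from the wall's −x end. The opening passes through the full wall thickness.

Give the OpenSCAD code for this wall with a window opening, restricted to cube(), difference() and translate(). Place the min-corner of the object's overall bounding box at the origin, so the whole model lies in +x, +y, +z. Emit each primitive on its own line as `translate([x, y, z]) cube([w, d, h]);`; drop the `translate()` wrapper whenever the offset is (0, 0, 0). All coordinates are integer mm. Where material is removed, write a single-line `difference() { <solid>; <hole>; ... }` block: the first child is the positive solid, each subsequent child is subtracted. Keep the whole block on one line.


difference() { cube([4659, 211, 2407]); translate([3097, 0, 1024]) cube([1001, 211, 1178]); }


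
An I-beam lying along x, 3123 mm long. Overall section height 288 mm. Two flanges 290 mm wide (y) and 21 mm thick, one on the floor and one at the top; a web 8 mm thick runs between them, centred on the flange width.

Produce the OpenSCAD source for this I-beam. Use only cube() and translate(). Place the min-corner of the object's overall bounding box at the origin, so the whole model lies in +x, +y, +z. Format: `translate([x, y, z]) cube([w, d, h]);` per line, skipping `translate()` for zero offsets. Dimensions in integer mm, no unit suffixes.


cube([3123, 290, 21]);
translate([0, 141, 21]) cube([3123, 8, 246]);
translate([0, 0, 267]) cube([3123, 290, 21]);


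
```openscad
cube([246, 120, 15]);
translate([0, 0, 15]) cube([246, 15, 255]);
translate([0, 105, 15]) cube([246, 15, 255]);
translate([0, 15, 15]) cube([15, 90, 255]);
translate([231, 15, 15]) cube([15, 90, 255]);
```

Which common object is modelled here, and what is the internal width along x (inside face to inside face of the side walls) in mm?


An open box. The internal width is 216 mm.

A 246×120 base slab with four walls standing on it — an open box. The base is 246 mm wide and the walls are 15 mm thick, so the internal width is 246 − 2 × 15 = 216 mm.


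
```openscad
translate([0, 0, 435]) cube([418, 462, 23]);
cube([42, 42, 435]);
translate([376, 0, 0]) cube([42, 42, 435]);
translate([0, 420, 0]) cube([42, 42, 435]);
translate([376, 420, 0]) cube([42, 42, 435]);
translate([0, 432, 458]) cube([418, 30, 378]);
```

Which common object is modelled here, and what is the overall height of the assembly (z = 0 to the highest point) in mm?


A chair. The overall height is 836 mm.

A slab on four corner posts with a tall panel at the back — a chair. The seat slab sits at z = 435 with thickness 23, and the 378 mm backrest starts at the seat top, so the overall height is 435 + 23 + 378 = 836 mm.


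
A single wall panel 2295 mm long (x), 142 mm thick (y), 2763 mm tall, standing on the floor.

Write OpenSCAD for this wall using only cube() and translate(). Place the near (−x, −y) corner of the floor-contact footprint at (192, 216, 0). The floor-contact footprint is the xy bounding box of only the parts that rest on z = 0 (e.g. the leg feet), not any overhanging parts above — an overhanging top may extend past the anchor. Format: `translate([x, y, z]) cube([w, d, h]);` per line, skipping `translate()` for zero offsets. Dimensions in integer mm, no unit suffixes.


translate([192, 216, 0]) cube([2295, 142, 2763]);


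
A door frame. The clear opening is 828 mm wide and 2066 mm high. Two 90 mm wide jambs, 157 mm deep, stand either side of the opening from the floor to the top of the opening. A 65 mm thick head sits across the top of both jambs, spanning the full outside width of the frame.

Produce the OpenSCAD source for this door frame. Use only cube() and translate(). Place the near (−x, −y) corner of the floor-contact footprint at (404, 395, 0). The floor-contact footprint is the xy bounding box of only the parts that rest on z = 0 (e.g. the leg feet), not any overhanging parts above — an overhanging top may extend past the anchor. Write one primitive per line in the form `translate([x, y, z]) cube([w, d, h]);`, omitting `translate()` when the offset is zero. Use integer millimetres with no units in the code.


translate([404, 395, 0]) cube([90, 157, 2066]);
translate([1322, 395, 0]) cube([90, 157, 2066]);
translate([404, 395, 2066]) cube([1008, 157, 65]);


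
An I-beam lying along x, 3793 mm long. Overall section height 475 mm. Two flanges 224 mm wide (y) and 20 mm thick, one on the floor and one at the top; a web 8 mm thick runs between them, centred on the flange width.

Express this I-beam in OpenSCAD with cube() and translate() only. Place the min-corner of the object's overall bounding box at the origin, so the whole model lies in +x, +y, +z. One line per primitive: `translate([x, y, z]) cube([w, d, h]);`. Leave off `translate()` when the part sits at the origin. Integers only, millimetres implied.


cube([3793, 224, 20]);
translate([0, 108, 20]) cube([3793, 8, 435]);
translate([0, 0, 455]) cube([3793, 224, 20]);


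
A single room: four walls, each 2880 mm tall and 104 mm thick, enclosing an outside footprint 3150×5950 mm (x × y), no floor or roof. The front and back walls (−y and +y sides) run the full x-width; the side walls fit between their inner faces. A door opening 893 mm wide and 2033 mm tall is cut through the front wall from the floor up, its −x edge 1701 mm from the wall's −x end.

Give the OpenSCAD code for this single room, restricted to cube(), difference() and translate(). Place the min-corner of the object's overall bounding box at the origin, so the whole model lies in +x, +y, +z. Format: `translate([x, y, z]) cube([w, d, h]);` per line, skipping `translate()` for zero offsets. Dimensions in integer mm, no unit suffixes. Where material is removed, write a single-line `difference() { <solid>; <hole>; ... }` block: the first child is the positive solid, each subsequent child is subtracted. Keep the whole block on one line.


difference() { cube([3150, 104, 2880]); translate([1701, 0, 0]) cube([893, 104, 2033]); }
translate([0, 5846, 0]) cube([3150, 104, 2880]);
translate([0, 104, 0]) cube([104, 5742, 2880]);
translate([3046, 104, 0]) cube([104, 5742, 2880]);


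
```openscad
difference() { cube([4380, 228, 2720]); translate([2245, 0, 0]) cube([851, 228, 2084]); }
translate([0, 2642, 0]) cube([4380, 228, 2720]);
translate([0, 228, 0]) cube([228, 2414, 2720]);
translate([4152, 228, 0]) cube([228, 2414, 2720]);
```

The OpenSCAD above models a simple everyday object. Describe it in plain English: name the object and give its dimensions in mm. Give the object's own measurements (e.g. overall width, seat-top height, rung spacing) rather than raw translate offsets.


A single room: four walls, each 2720 mm tall and 228 mm thick, enclosing an outside footprint 4380×2870 mm (x × y), no floor or roof. The front and back walls (−y and +y sides) run the full x-width; the side walls fit between their inner faces. A door opening 851 mm wide and 2084 mm tall is cut through the front wall from the floor up, its −x edge 2245 mm from the wall's −x end.


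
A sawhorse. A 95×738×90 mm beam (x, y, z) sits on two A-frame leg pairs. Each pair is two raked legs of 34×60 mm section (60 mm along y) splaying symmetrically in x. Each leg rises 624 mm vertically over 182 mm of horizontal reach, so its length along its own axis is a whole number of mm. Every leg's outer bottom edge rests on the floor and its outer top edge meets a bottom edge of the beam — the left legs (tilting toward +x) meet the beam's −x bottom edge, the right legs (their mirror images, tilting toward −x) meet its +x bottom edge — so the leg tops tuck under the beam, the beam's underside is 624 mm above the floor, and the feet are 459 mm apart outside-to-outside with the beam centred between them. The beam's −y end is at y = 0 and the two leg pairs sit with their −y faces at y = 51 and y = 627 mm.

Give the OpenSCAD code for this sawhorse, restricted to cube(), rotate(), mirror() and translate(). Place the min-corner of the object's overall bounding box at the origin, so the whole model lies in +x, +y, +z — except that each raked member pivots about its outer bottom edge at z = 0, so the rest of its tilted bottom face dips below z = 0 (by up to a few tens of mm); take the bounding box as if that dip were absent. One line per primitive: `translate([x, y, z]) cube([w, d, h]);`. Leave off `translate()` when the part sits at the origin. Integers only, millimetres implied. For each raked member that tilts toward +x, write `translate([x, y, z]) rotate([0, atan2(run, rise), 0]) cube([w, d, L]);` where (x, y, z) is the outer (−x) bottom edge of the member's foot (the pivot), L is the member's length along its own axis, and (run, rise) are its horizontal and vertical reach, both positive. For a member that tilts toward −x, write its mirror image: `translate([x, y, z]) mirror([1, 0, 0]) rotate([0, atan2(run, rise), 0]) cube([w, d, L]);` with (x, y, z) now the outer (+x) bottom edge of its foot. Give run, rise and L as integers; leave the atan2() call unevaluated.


translate([182, 0, 624]) cube([95, 738, 90]);
translate([0, 51, 0]) rotate([0, atan2(182, 624), 0]) cube([34, 60, 650]);
translate([459, 51, 0]) mirror([1, 0, 0]) rotate([0, atan2(182, 624), 0]) cube([34, 60, 650]);
translate([0, 627, 0]) rotate([0, atan2(182, 624), 0]) cube([34, 60, 650]);
translate([459, 627, 0]) mirror([1, 0, 0]) rotate([0, atan2(182, 624), 0]) cube([34, 60, 650]);


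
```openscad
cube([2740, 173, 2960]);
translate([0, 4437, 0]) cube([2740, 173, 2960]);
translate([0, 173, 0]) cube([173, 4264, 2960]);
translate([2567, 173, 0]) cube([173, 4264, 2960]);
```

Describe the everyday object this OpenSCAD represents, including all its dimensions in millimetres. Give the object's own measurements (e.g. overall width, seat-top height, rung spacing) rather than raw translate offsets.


The wall frame of a small rectangular building: four walls, each 2960 mm tall and 173 mm thick, enclosing a footprint 2740 mm (x) by 4610 mm (y) outside-to-outside, with no floor or roof. The front and back walls (the −y and +y sides) span the full width; the two side walls fit between them.


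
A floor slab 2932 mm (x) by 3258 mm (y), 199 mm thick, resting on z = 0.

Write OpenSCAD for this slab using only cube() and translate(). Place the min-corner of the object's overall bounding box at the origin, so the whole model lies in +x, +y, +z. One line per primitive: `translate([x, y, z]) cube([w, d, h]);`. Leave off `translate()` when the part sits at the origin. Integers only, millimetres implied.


cube([2932, 3258, 199]);


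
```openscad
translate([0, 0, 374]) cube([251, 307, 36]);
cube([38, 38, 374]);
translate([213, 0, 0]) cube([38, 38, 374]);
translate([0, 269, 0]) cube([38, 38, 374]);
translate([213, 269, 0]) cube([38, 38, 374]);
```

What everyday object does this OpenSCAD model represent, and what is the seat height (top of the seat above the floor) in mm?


A stool. The seat height is 410 mm.

A 251×307×36 slab at z = 374 on four corner posts — a stool. The seat top is 374 + 36 = 410 mm.


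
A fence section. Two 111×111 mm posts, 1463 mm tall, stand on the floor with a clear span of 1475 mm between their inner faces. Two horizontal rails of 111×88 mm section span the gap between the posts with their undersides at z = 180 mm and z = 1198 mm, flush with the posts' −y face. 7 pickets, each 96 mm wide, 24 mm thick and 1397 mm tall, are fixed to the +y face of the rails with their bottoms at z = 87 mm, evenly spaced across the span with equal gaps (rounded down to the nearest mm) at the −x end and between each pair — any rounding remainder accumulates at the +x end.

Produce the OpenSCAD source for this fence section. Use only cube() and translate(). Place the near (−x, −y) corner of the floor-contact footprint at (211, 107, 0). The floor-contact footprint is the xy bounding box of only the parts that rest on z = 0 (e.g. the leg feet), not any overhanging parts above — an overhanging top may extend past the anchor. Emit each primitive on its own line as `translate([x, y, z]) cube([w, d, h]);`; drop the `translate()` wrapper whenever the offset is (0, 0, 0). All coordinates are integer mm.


translate([211, 107, 0]) cube([111, 111, 1463]);
translate([1797, 107, 0]) cube([111, 111, 1463]);
translate([322, 107, 180]) cube([1475, 111, 88]);
translate([322, 107, 1198]) cube([1475, 111, 88]);
translate([422, 218, 87]) cube([96, 24, 1397]);
translate([618, 218, 87]) cube([96, 24, 1397]);
translate([814, 218, 87]) cube([96, 24, 1397]);
translate([1010, 218, 87]) cube([96, 24, 1397]);
translate([1206, 218, 87]) cube([96, 24, 1397]);
translate([1402, 218, 87]) cube([96, 24, 1397]);
translate([1598, 218, 87]) cube([96, 24, 1397]);


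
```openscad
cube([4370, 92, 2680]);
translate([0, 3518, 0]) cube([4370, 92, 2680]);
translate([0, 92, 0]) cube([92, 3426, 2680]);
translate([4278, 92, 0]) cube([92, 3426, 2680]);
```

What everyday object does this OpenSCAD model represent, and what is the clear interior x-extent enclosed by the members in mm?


A house (or room) frame. The interior width is 4186 mm.

Four 2680 mm walls enclosing a rectangle with no floor or roof — a room or house frame. Outside width is 4370 mm and wall thickness is 92 mm, so the interior width is 4370 − 2 × 92 = 4186 mm.


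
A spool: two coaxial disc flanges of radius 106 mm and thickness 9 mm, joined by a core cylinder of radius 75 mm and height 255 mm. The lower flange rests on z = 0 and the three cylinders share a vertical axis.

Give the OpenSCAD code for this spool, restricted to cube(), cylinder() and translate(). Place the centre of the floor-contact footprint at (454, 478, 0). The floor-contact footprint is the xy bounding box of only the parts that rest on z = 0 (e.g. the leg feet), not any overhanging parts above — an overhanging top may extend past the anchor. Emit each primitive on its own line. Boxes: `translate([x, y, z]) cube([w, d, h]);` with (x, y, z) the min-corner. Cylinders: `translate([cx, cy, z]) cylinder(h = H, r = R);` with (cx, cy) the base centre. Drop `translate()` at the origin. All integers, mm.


translate([454, 478, 0]) cylinder(h = 9, r = 106);
translate([454, 478, 9]) cylinder(h = 255, r = 75);
translate([454, 478, 264]) cylinder(h = 9, r = 106);


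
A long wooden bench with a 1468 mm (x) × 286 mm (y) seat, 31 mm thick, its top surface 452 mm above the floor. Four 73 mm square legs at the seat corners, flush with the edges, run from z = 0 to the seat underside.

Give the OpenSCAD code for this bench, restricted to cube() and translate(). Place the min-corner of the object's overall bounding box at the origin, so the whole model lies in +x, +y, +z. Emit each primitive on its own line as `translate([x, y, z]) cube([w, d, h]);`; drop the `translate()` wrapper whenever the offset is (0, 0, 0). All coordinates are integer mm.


translate([0, 0, 421]) cube([1468, 286, 31]);
cube([73, 73, 421]);
translate([0, 213, 0]) cube([73, 73, 421]);
translate([1395, 0, 0]) cube([73, 73, 421]);
translate([1395, 213, 0]) cube([73, 73, 421]);


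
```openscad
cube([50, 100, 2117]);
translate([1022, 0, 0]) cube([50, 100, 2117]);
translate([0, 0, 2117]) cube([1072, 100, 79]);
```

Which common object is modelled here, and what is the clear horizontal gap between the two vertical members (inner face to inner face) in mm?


A door frame. The clear opening width is 972 mm.

Two 2117 mm tall posts with a header on top — a door frame. The left jamb is 50 mm wide at x = 0; the right jamb starts at x = 1022. The clear opening is 1022 − 50 = 972 mm.


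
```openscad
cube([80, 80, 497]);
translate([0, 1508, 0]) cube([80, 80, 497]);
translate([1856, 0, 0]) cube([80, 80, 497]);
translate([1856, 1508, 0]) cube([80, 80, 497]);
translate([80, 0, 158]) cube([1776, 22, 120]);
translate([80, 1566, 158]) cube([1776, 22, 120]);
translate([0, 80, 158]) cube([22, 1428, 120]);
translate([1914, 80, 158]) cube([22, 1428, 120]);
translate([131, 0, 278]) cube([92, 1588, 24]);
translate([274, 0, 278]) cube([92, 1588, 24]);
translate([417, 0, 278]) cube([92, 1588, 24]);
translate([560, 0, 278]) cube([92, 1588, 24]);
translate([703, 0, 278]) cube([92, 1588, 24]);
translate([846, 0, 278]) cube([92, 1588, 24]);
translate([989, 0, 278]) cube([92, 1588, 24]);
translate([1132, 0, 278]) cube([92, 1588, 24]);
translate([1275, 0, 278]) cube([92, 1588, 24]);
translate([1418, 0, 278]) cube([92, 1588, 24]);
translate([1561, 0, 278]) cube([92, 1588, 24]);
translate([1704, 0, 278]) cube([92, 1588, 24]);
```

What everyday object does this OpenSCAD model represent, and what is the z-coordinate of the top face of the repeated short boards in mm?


A bed frame. The slat-top height is 302 mm.

Four posts, four rails, and a row of slats — a bed frame. Slats sit on the rails at z = 158 + 120 = 278; with slat thickness 24, the top is 302 mm.


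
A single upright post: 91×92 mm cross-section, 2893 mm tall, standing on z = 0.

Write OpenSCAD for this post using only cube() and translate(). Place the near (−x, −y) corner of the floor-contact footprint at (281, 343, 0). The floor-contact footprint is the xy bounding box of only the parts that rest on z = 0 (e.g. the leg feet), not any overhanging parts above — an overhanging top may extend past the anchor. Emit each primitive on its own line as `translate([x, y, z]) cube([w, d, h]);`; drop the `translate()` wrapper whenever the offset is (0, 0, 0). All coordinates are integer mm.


translate([281, 343, 0]) cube([91, 92, 2893]);


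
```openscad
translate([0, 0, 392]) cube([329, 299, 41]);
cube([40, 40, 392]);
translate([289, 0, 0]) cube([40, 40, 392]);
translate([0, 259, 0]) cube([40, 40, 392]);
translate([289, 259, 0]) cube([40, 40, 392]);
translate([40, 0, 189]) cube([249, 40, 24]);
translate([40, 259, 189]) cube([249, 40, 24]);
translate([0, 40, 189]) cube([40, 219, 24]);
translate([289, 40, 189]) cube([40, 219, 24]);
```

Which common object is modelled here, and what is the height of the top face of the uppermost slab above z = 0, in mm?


A stool. The seat height is 433 mm.

A 329×299×41 slab at z = 392 on four corner posts — a stool. The seat top is 392 + 41 = 433 mm.


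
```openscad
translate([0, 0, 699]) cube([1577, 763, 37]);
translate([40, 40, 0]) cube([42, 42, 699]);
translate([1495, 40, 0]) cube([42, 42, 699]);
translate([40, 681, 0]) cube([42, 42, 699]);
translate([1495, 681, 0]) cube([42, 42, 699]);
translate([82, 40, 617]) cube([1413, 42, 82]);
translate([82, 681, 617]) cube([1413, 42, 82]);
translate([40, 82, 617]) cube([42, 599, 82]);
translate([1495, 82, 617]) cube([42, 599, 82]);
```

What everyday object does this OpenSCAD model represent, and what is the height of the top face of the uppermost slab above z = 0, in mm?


A table. The table height is 736 mm.

A 1577×763×37 slab sits at z = 699 on four 42 mm square posts — a table. The top surface is at 699 + 37 = 736 mm.


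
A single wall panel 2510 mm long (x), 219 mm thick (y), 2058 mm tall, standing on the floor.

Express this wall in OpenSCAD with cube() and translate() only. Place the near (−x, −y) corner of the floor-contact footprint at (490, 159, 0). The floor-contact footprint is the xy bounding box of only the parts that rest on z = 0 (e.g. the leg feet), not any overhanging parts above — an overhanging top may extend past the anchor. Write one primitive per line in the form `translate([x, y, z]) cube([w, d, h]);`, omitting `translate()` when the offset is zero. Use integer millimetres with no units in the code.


translate([490, 159, 0]) cube([2510, 219, 2058]);


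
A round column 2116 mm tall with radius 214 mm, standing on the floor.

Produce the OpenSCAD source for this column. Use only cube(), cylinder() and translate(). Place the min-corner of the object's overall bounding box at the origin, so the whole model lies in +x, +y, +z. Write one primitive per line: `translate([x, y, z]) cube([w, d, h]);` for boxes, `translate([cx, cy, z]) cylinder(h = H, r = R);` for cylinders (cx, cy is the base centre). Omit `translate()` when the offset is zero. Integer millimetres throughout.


translate([214, 214, 0]) cylinder(h = 2116, r = 214);


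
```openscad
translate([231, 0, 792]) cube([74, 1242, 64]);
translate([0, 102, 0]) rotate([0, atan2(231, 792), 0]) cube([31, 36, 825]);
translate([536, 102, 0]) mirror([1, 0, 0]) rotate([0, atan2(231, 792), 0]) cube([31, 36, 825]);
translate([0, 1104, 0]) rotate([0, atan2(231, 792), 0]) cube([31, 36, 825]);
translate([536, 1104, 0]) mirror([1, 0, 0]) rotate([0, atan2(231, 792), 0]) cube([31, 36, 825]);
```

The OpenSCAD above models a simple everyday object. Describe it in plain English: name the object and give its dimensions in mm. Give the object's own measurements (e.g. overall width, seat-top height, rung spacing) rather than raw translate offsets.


A sawhorse. A 74×1242×64 mm beam (x, y, z) sits on two A-frame leg pairs. Each pair is two raked legs of 31×36 mm section (36 mm along y) splaying symmetrically in x. Each leg rises 792 mm vertically over 231 mm of horizontal reach and is 825 mm long along its own axis. Every leg's outer bottom edge rests on the floor and its outer top edge meets a bottom edge of the beam — the left legs (tilting toward +x) meet the beam's −x bottom edge, the right legs (their mirror images, tilting toward −x) meet its +x bottom edge — so the leg tops tuck under the beam, the beam's underside is 792 mm above the floor, and the feet are 536 mm apart outside-to-outside with the beam centred between them. The two leg pairs are set in 102 mm from either end of the beam.


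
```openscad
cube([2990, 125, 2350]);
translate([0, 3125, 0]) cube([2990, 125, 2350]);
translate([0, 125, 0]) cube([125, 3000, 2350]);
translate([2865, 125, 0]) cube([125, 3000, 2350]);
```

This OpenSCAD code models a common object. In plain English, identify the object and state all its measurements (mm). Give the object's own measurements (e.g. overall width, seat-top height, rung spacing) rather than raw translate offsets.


The wall frame of a small rectangular building: four walls, each 2350 mm tall and 125 mm thick, enclosing a footprint 2990 mm (x) by 3250 mm (y) outside-to-outside, with no floor or roof. The front and back walls (the −y and +y sides) span the full width; the two side walls fit between them.


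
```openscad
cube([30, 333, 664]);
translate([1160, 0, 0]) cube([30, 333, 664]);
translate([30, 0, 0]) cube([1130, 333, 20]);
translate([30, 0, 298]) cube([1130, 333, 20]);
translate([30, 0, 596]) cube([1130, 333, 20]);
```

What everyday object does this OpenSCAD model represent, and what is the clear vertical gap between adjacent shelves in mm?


A bookshelf. The clear shelf gap is 278 mm.

Two tall side panels with 3 horizontal boards between them — a bookshelf. The first two shelf undersides are at z = 0 and z = 298; with shelf thickness 20, the clear gap is 298 − 0 − 20 = 278 mm.


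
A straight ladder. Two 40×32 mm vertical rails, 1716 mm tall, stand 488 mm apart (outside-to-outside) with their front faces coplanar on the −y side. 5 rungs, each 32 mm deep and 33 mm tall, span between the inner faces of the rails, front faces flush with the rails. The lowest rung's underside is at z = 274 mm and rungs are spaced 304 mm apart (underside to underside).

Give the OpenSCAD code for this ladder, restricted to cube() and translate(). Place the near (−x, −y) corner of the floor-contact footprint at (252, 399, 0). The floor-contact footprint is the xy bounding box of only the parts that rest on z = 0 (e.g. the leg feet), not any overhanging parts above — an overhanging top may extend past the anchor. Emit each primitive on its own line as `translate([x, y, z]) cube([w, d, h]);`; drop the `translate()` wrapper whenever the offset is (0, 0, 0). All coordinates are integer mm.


translate([252, 399, 0]) cube([40, 32, 1716]);
translate([700, 399, 0]) cube([40, 32, 1716]);
translate([292, 399, 274]) cube([408, 32, 33]);
translate([292, 399, 578]) cube([408, 32, 33]);
translate([292, 399, 882]) cube([408, 32, 33]);
translate([292, 399, 1186]) cube([408, 32, 33]);
translate([292, 399, 1490]) cube([408, 32, 33]);


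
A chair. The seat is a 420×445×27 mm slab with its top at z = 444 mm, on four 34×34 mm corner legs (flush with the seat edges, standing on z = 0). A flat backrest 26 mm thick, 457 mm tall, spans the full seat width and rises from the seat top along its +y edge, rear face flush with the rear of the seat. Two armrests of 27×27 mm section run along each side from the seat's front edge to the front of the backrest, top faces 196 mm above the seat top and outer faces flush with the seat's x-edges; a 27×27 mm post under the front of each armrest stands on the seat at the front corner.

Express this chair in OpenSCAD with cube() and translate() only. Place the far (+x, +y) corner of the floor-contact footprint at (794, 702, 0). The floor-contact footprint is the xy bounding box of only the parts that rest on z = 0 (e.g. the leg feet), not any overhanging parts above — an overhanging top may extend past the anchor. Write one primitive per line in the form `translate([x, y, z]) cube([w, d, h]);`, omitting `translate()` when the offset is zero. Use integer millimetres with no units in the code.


translate([374, 257, 417]) cube([420, 445, 27]);
translate([374, 257, 0]) cube([34, 34, 417]);
translate([760, 257, 0]) cube([34, 34, 417]);
translate([374, 668, 0]) cube([34, 34, 417]);
translate([760, 668, 0]) cube([34, 34, 417]);
translate([374, 676, 444]) cube([420, 26, 457]);
translate([374, 257, 613]) cube([27, 419, 27]);
translate([767, 257, 613]) cube([27, 419, 27]);
translate([374, 257, 444]) cube([27, 27, 169]);
translate([767, 257, 444]) cube([27, 27, 169]);


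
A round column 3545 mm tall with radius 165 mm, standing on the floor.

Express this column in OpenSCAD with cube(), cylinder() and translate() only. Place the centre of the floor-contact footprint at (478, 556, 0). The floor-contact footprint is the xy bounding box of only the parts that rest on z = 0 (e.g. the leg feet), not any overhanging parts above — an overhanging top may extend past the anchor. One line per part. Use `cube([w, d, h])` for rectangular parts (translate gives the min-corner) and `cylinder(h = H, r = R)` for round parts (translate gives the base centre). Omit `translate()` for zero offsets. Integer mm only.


translate([478, 556, 0]) cylinder(h = 3545, r = 165);


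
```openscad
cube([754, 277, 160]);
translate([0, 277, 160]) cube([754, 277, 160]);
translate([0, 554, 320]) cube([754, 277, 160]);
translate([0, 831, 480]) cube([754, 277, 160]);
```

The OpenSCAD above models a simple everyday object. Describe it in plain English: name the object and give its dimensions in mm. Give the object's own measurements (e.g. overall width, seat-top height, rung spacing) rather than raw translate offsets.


A straight staircase of 4 solid steps. Each step is 754 mm wide (x), 277 mm deep (y, the going) and 160 mm tall (the rise). The first step rests on the floor; each subsequent step sits one going further in +y and one rise higher in +z, directly behind and above the previous step with no overlap.


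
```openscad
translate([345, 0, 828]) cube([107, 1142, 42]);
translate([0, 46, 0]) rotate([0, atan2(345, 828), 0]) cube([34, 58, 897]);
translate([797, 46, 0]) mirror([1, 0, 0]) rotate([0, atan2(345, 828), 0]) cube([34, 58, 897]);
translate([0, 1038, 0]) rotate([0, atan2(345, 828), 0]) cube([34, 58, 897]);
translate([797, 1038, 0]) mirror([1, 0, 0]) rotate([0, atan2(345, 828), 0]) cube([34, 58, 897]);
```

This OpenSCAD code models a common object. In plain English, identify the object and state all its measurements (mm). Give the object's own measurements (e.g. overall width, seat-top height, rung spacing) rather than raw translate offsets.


A sawhorse. A 107×1142×42 mm beam (x, y, z) sits on two A-frame leg pairs. Each pair is two raked legs of 34×58 mm section (58 mm along y) splaying symmetrically in x. Each leg rises 828 mm vertically over 345 mm of horizontal reach and is 897 mm long along its own axis. Every leg's outer bottom edge rests on the floor and its outer top edge meets a bottom edge of the beam — the left legs (tilting toward +x) meet the beam's −x bottom edge, the right legs (their mirror images, tilting toward −x) meet its +x bottom edge — so the leg tops tuck under the beam, the beam's underside is 828 mm above the floor, and the feet are 797 mm apart outside-to-outside with the beam centred between them. The two leg pairs are set in 46 mm from either end of the beam.


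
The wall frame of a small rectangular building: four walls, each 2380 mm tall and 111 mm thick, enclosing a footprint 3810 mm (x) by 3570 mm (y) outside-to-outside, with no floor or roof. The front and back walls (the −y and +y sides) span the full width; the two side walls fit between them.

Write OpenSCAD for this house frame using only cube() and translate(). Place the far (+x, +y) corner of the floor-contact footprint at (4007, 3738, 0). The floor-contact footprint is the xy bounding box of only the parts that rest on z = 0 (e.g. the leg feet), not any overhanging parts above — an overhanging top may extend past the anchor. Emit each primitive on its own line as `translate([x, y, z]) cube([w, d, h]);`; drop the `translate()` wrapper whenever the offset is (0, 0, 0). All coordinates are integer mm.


translate([197, 168, 0]) cube([3810, 111, 2380]);
translate([197, 3627, 0]) cube([3810, 111, 2380]);
translate([197, 279, 0]) cube([111, 3348, 2380]);
translate([3896, 279, 0]) cube([111, 3348, 2380]);


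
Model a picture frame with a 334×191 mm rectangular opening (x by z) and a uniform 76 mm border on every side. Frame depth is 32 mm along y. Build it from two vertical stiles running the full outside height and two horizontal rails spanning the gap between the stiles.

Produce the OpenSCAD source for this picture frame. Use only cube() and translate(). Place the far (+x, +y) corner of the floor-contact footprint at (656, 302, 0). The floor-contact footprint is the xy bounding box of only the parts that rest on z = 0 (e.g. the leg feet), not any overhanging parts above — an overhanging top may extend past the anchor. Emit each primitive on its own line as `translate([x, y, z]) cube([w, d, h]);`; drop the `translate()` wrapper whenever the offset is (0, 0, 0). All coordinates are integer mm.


translate([170, 270, 0]) cube([76, 32, 343]);
translate([580, 270, 0]) cube([76, 32, 343]);
translate([246, 270, 0]) cube([334, 32, 76]);
translate([246, 270, 267]) cube([334, 32, 76]);


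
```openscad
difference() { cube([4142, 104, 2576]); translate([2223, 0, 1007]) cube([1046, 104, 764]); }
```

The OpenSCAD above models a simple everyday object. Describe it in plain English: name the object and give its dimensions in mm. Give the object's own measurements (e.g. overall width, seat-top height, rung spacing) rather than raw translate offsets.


A wall 4142 mm long (x), 104 mm thick (y), 2576 mm tall, with a rectangular window opening cut through it. The opening is 1046 mm wide and 764 mm tall; its sill is at z = 1007 mm and its near (−x) edge is 2223 mm from the wall's −x end. The opening passes through the full wall thickness.


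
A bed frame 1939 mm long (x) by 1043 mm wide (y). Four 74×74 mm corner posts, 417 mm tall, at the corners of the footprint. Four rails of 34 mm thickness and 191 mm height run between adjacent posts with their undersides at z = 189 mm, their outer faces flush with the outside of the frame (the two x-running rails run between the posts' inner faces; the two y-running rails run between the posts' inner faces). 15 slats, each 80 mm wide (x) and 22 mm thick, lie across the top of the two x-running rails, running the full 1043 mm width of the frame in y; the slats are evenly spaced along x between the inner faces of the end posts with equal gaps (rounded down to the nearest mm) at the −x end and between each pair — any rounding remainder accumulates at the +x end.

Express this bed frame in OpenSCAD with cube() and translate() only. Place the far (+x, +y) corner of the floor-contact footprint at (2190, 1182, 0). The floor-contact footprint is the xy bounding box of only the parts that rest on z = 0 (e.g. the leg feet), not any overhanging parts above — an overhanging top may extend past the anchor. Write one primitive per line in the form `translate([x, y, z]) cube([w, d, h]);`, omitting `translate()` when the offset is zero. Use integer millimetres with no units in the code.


translate([251, 139, 0]) cube([74, 74, 417]);
translate([251, 1108, 0]) cube([74, 74, 417]);
translate([2116, 139, 0]) cube([74, 74, 417]);
translate([2116, 1108, 0]) cube([74, 74, 417]);
translate([325, 139, 189]) cube([1791, 34, 191]);
translate([325, 1148, 189]) cube([1791, 34, 191]);
translate([251, 213, 189]) cube([34, 895, 191]);
translate([2156, 213, 189]) cube([34, 895, 191]);
translate([361, 139, 380]) cube([80, 1043, 22]);
translate([477, 139, 380]) cube([80, 1043, 22]);
translate([593, 139, 380]) cube([80, 1043, 22]);
translate([709, 139, 380]) cube([80, 1043, 22]);
translate([825, 139, 380]) cube([80, 1043, 22]);
translate([941, 139, 380]) cube([80, 1043, 22]);
translate([1057, 139, 380]) cube([80, 1043, 22]);
translate([1173, 139, 380]) cube([80, 1043, 22]);
translate([1289, 139, 380]) cube([80, 1043, 22]);
translate([1405, 139, 380]) cube([80, 1043, 22]);
translate([1521, 139, 380]) cube([80, 1043, 22]);
translate([1637, 139, 380]) cube([80, 1043, 22]);
translate([1753, 139, 380]) cube([80, 1043, 22]);
translate([1869, 139, 380]) cube([80, 1043, 22]);
translate([1985, 139, 380]) cube([80, 1043, 22]);


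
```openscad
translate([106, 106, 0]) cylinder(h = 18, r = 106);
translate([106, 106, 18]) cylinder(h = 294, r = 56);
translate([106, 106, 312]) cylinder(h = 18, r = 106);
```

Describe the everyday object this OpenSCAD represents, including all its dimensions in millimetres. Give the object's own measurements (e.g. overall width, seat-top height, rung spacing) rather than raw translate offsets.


A spool: two coaxial disc flanges of radius 106 mm and thickness 18 mm, joined by a core cylinder of radius 56 mm and height 294 mm. The lower flange rests on z = 0 and the three cylinders share a vertical axis.


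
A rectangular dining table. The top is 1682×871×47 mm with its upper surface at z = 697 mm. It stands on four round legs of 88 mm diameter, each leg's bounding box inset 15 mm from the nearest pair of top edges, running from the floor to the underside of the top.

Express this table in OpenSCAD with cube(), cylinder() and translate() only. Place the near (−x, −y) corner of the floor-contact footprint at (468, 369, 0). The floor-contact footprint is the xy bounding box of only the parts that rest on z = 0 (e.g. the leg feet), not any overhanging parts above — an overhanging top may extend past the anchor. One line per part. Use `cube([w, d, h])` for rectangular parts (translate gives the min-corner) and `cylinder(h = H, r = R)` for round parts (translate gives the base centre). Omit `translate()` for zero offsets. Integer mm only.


translate([453, 354, 650]) cube([1682, 871, 47]);
translate([512, 413, 0]) cylinder(h = 650, r = 44);
translate([2076, 413, 0]) cylinder(h = 650, r = 44);
translate([512, 1166, 0]) cylinder(h = 650, r = 44);
translate([2076, 1166, 0]) cylinder(h = 650, r = 44);
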